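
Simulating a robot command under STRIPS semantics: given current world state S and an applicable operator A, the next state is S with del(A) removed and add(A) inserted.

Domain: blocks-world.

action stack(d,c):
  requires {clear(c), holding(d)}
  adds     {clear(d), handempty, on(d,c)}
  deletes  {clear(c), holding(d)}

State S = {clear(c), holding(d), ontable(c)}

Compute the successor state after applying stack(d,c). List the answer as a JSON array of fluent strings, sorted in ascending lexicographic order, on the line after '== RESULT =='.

Progress:
  pre ⊆ S: {clear(c), holding(d)} ⊆ S  — applicable
  S \ del = {ontable(c)}
  ∪ add   = {clear(d), handempty, on(d,c), ontable(c)}

== RESULT ==
["clear(d)", "handempty", "on(d,c)", "ontable(c)"]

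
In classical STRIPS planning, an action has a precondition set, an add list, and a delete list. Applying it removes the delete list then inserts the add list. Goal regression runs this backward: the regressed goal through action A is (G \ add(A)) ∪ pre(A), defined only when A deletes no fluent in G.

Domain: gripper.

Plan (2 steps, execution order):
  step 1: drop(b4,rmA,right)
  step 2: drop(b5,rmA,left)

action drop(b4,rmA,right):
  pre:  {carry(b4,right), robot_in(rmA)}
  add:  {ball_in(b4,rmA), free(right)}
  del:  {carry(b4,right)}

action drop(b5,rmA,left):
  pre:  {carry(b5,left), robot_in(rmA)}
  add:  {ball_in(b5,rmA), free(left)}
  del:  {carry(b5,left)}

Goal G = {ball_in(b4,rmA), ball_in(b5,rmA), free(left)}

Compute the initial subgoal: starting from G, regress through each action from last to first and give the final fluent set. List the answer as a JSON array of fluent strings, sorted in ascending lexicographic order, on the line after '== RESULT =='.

Regress step by step:
  through step 2 (drop(b5,rmA,left)): drop {ball_in(b5,rmA), free(left)}, keep {ball_in(b4,rmA)}, require {carry(b5,left), robot_in(rmA)}
    → {ball_in(b4,rmA), carry(b5,left), robot_in(rmA)}
  through step 1 (drop(b4,rmA,right)): drop {ball_in(b4,rmA)}, keep {carry(b5,left), robot_in(rmA)}, require {carry(b4,right), robot_in(rmA)}
    → {carry(b4,right), carry(b5,left), robot_in(rmA)}

== RESULT ==
["carry(b4,right)", "carry(b5,left)", "robot_in(rmA)"]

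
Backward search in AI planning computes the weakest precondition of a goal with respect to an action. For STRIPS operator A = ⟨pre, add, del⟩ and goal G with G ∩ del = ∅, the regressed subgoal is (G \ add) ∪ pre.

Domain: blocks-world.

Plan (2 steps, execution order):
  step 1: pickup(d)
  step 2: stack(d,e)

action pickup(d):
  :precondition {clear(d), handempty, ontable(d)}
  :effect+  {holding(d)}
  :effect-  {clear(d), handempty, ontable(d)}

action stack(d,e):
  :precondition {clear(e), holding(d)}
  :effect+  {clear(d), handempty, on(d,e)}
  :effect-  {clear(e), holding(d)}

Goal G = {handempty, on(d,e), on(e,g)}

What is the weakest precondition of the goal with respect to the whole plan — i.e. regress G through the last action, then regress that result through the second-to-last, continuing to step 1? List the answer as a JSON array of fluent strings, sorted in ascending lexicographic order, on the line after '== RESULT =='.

Work backward from the goal:
  through step 2 (stack(d,e)): drop {handempty, on(d,e)}, keep {on(e,g)}, require {clear(e), holding(d)}
    → {clear(e), holding(d), on(e,g)}
  through step 1 (pickup(d)): drop {holding(d)}, keep {clear(e), on(e,g)}, require {clear(d), handempty, ontable(d)}
    → {clear(d), clear(e), handempty, on(e,g), ontable(d)}

== RESULT ==
["clear(d)", "clear(e)", "handempty", "on(e,g)", "ontable(d)"]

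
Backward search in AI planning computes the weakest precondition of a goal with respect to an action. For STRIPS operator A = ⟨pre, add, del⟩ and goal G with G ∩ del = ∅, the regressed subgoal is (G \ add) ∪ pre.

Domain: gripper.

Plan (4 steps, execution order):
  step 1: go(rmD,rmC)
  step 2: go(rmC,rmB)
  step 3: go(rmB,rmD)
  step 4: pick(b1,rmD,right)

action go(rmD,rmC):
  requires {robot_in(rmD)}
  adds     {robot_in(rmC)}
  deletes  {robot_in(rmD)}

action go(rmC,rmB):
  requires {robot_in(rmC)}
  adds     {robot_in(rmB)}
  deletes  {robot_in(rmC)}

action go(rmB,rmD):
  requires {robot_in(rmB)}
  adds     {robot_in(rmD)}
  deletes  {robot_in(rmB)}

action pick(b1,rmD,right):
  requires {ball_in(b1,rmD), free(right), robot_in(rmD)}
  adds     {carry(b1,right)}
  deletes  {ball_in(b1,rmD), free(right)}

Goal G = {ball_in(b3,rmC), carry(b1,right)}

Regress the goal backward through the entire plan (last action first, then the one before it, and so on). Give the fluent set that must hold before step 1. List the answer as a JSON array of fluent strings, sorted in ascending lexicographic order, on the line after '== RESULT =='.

Regress step by step:
  through step 4 (pick(b1,rmD,right)): drop {carry(b1,right)}, keep {ball_in(b3,rmC)}, require {ball_in(b1,rmD), free(right), robot_in(rmD)}
    → {ball_in(b1,rmD), ball_in(b3,rmC), free(right), robot_in(rmD)}
  through step 3 (go(rmB,rmD)): drop {robot_in(rmD)}, keep {ball_in(b1,rmD), ball_in(b3,rmC), free(right)}, require {robot_in(rmB)}
    → {ball_in(b1,rmD), ball_in(b3,rmC), free(right), robot_in(rmB)}
  through step 2 (go(rmC,rmB)): drop {robot_in(rmB)}, keep {ball_in(b1,rmD), ball_in(b3,rmC), free(right)}, require {robot_in(rmC)}
    → {ball_in(b1,rmD), ball_in(b3,rmC), free(right), robot_in(rmC)}
  through step 1 (go(rmD,rmC)): drop {robot_in(rmC)}, keep {ball_in(b1,rmD), ball_in(b3,rmC), free(right)}, require {robot_in(rmD)}
    → {ball_in(b1,rmD), ball_in(b3,rmC), free(right), robot_in(rmD)}

== RESULT ==
["ball_in(b1,rmD)", "ball_in(b3,rmC)", "free(right)", "robot_in(rmD)"]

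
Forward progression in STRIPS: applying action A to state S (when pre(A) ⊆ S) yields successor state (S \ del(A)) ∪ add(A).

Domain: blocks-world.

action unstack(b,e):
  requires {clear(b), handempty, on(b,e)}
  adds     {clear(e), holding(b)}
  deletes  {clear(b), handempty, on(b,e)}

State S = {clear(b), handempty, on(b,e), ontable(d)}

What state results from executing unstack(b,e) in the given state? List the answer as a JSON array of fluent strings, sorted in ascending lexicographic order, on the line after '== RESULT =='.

Progress:
  pre ⊆ S: {clear(b), handempty, on(b,e)} ⊆ S  — applicable
  S \ del = {ontable(d)}
  ∪ add   = {clear(e), holding(b), ontable(d)}

== RESULT ==
["clear(e)", "holding(b)", "ontable(d)"]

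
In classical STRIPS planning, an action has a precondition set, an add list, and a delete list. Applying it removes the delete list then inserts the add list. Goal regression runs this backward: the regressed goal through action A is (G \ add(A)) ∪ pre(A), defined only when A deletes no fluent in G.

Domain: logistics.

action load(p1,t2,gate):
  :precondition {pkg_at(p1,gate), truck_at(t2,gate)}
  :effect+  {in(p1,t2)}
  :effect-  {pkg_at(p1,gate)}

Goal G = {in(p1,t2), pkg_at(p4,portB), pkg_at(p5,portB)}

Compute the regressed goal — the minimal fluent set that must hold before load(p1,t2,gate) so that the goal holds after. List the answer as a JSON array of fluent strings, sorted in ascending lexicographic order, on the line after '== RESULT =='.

Compute (G \ add) ∪ pre:
  G ∩ del = {}  (empty — regression defined)
  G \ add = {in(p1,t2), pkg_at(p4,portB), pkg_at(p5,portB)} \ {in(p1,t2)} = {pkg_at(p4,portB), pkg_at(p5,portB)}
  ∪ pre   = {pkg_at(p4,portB), pkg_at(p5,portB)} ∪ {pkg_at(p1,gate), truck_at(t2,gate)}
          = {pkg_at(p1,gate), pkg_at(p4,portB), pkg_at(p5,portB), truck_at(t2,gate)}

== RESULT ==
["pkg_at(p1,gate)", "pkg_at(p4,portB)", "pkg_at(p5,portB)", "truck_at(t2,gate)"]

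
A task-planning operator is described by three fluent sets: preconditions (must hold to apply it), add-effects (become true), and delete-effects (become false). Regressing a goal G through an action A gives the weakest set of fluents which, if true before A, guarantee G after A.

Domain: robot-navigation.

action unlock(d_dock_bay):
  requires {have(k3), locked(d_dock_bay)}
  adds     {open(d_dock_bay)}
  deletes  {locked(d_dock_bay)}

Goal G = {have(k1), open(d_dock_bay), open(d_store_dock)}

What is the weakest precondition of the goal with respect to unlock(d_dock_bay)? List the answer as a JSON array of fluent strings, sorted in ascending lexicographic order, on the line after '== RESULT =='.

Compute (G \ add) ∪ pre:
  G ∩ del = {}  (empty — regression defined)
  G \ add = {have(k1), open(d_dock_bay), open(d_store_dock)} \ {open(d_dock_bay)} = {have(k1), open(d_store_dock)}
  ∪ pre   = {have(k1), open(d_store_dock)} ∪ {have(k3), locked(d_dock_bay)}
          = {have(k1), have(k3), locked(d_dock_bay), open(d_store_dock)}

== RESULT ==
["have(k1)", "have(k3)", "locked(d_dock_bay)", "open(d_store_dock)"]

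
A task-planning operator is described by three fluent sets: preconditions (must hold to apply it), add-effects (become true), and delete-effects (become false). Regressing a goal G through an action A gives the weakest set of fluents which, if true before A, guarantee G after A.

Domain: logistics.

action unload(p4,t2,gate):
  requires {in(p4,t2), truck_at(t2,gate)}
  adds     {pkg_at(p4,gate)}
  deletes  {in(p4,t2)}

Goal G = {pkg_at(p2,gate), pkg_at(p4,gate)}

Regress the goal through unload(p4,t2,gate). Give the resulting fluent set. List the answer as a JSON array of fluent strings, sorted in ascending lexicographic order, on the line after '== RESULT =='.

Compute (G \ add) ∪ pre:
  G ∩ del = {}  (empty — regression defined)
  G \ add = {pkg_at(p2,gate), pkg_at(p4,gate)} \ {pkg_at(p4,gate)} = {pkg_at(p2,gate)}
  ∪ pre   = {pkg_at(p2,gate)} ∪ {in(p4,t2), truck_at(t2,gate)}
          = {in(p4,t2), pkg_at(p2,gate), truck_at(t2,gate)}

== RESULT ==
["in(p4,t2)", "pkg_at(p2,gate)", "truck_at(t2,gate)"]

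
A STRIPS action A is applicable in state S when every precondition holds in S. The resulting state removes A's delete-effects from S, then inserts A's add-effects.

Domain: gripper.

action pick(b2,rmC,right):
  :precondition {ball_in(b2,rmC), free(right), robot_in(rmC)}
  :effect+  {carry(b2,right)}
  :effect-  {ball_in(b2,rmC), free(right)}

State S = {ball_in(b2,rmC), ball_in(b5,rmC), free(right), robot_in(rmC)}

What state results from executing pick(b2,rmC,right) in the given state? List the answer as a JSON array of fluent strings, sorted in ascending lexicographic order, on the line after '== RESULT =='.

Progress:
  pre ⊆ S: {ball_in(b2,rmC), free(right), robot_in(rmC)} ⊆ S  — applicable
  S \ del = {ball_in(b5,rmC), robot_in(rmC)}
  ∪ add   = {ball_in(b5,rmC), carry(b2,right), robot_in(rmC)}

== RESULT ==
["ball_in(b5,rmC)", "carry(b2,right)", "robot_in(rmC)"]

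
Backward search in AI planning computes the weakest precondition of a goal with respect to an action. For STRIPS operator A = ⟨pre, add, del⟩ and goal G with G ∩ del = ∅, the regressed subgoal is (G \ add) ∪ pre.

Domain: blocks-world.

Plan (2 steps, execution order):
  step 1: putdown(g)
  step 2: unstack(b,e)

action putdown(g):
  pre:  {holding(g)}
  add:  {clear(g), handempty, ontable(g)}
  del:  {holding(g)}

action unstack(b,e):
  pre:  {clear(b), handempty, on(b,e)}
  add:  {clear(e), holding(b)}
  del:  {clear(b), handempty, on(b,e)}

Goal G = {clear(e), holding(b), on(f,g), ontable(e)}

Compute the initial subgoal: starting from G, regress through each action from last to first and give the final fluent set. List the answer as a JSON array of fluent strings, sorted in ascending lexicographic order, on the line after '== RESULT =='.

Work backward from the goal:
  through step 2 (unstack(b,e)): drop {clear(e), holding(b)}, keep {on(f,g), ontable(e)}, require {clear(b), handempty, on(b,e)}
    → {clear(b), handempty, on(b,e), on(f,g), ontable(e)}
  through step 1 (putdown(g)): drop {handempty}, keep {clear(b), on(b,e), on(f,g), ontable(e)}, require {holding(g)}
    → {clear(b), holding(g), on(b,e), on(f,g), ontable(e)}

== RESULT ==
["clear(b)", "holding(g)", "on(b,e)", "on(f,g)", "ontable(e)"]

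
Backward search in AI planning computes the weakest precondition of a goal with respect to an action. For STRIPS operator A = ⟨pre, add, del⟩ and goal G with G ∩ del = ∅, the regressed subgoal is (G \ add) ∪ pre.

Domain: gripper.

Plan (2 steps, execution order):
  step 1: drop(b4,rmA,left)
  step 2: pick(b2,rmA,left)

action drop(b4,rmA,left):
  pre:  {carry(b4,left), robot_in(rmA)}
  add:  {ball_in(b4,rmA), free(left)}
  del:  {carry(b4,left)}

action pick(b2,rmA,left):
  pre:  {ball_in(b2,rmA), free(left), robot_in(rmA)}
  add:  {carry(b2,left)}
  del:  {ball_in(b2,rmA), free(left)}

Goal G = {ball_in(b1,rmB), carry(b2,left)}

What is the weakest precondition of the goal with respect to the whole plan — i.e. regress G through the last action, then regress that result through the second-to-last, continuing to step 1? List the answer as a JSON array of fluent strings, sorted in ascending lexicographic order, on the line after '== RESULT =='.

Work backward from the goal:
  through step 2 (pick(b2,rmA,left)): drop {carry(b2,left)}, keep {ball_in(b1,rmB)}, require {ball_in(b2,rmA), free(left), robot_in(rmA)}
    → {ball_in(b1,rmB), ball_in(b2,rmA), free(left), robot_in(rmA)}
  through step 1 (drop(b4,rmA,left)): drop {free(left)}, keep {ball_in(b1,rmB), ball_in(b2,rmA), robot_in(rmA)}, require {carry(b4,left), robot_in(rmA)}
    → {ball_in(b1,rmB), ball_in(b2,rmA), carry(b4,left), robot_in(rmA)}

== RESULT ==
["ball_in(b1,rmB)", "ball_in(b2,rmA)", "carry(b4,left)", "robot_in(rmA)"]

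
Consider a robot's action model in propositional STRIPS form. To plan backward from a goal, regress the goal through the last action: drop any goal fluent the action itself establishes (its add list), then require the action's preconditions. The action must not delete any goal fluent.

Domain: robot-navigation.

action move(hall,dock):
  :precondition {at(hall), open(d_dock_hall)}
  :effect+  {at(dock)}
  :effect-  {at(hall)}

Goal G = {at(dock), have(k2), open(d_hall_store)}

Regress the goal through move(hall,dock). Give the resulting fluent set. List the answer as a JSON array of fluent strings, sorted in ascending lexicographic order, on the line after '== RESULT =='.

Regress:
  G ∩ del = {}  (empty — regression defined)
  G \ add = {at(dock), have(k2), open(d_hall_store)} \ {at(dock)} = {have(k2), open(d_hall_store)}
  ∪ pre   = {have(k2), open(d_hall_store)} ∪ {at(hall), open(d_dock_hall)}
          = {at(hall), have(k2), open(d_dock_hall), open(d_hall_store)}

== RESULT ==
["at(hall)", "have(k2)", "open(d_dock_hall)", "open(d_hall_store)"]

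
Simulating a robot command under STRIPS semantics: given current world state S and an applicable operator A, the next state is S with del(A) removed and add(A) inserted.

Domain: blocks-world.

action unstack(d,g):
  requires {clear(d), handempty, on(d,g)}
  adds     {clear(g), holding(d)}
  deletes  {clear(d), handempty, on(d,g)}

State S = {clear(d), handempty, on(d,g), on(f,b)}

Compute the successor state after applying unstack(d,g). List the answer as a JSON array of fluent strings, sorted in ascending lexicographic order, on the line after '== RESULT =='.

Compute (S \ del) ∪ add:
  pre ⊆ S: {clear(d), handempty, on(d,g)} ⊆ S  — applicable
  S \ del = {on(f,b)}
  ∪ add   = {clear(g), holding(d), on(f,b)}

== RESULT ==
["clear(g)", "holding(d)", "on(f,b)"]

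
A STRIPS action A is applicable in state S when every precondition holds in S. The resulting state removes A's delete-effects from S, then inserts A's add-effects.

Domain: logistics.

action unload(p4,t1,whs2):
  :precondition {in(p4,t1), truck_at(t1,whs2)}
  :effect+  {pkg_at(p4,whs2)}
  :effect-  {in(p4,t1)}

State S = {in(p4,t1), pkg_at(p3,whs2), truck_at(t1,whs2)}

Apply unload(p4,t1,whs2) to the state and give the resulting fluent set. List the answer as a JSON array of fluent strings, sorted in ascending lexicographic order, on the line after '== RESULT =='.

Compute (S \ del) ∪ add:
  pre ⊆ S: {in(p4,t1), truck_at(t1,whs2)} ⊆ S  — applicable
  S \ del = {pkg_at(p3,whs2), truck_at(t1,whs2)}
  ∪ add   = {pkg_at(p3,whs2), pkg_at(p4,whs2), truck_at(t1,whs2)}

== RESULT ==
["pkg_at(p3,whs2)", "pkg_at(p4,whs2)", "truck_at(t1,whs2)"]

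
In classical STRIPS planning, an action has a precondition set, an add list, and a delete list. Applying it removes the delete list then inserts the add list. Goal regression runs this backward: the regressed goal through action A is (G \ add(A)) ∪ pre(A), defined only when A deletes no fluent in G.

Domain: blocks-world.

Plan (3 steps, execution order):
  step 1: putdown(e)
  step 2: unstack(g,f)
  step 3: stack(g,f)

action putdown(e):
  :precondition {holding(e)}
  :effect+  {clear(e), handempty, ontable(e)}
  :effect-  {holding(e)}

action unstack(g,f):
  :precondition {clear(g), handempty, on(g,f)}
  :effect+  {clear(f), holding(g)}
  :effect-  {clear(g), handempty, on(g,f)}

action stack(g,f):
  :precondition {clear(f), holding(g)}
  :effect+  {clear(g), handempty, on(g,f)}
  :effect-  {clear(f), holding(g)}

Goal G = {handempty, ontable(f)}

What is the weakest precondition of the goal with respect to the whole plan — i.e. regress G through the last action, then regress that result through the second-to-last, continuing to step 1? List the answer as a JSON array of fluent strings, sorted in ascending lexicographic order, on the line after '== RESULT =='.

Regress step by step:
  through step 3 (stack(g,f)): drop {handempty}, keep {ontable(f)}, require {clear(f), holding(g)}
    → {clear(f), holding(g), ontable(f)}
  through step 2 (unstack(g,f)): drop {clear(f), holding(g)}, keep {ontable(f)}, require {clear(g), handempty, on(g,f)}
    → {clear(g), handempty, on(g,f), ontable(f)}
  through step 1 (putdown(e)): drop {handempty}, keep {clear(g), on(g,f), ontable(f)}, require {holding(e)}
    → {clear(g), holding(e), on(g,f), ontable(f)}

== RESULT ==
["clear(g)", "holding(e)", "on(g,f)", "ontable(f)"]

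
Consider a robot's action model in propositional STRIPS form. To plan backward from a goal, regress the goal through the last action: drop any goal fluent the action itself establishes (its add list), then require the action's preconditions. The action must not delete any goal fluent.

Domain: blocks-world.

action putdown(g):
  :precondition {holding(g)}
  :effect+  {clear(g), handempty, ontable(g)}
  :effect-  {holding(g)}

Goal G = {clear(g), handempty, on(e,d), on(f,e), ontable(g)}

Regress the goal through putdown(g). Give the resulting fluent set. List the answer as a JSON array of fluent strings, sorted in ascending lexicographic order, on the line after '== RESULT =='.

Compute (G \ add) ∪ pre:
  G ∩ del = {}  (empty — regression defined)
  G \ add = {clear(g), handempty, on(e,d), on(f,e), ontable(g)} \ {clear(g), handempty, ontable(g)} = {on(e,d), on(f,e)}
  ∪ pre   = {on(e,d), on(f,e)} ∪ {holding(g)}
          = {holding(g), on(e,d), on(f,e)}

== RESULT ==
["holding(g)", "on(e,d)", "on(f,e)"]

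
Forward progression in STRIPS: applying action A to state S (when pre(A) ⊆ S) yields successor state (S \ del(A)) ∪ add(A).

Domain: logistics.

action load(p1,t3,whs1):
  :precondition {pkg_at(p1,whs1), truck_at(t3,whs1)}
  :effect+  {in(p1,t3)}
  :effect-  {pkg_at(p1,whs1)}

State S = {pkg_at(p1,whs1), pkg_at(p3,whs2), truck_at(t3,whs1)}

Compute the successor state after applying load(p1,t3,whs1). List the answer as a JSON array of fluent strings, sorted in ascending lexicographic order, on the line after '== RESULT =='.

Progress:
  pre ⊆ S: {pkg_at(p1,whs1), truck_at(t3,whs1)} ⊆ S  — applicable
  S \ del = {pkg_at(p3,whs2), truck_at(t3,whs1)}
  ∪ add   = {in(p1,t3), pkg_at(p3,whs2), truck_at(t3,whs1)}

== RESULT ==
["in(p1,t3)", "pkg_at(p3,whs2)", "truck_at(t3,whs1)"]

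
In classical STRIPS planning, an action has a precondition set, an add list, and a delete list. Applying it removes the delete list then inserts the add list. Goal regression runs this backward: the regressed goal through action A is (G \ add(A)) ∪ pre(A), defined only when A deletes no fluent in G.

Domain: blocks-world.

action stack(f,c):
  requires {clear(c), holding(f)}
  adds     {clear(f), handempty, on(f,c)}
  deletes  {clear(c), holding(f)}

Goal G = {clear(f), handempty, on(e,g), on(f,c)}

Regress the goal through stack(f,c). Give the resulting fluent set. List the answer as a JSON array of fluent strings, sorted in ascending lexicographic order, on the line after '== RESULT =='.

Regress:
  G ∩ del = {}  (empty — regression defined)
  G \ add = {clear(f), handempty, on(e,g), on(f,c)} \ {clear(f), handempty, on(f,c)} = {on(e,g)}
  ∪ pre   = {on(e,g)} ∪ {clear(c), holding(f)}
          = {clear(c), holding(f), on(e,g)}

== RESULT ==
["clear(c)", "holding(f)", "on(e,g)"]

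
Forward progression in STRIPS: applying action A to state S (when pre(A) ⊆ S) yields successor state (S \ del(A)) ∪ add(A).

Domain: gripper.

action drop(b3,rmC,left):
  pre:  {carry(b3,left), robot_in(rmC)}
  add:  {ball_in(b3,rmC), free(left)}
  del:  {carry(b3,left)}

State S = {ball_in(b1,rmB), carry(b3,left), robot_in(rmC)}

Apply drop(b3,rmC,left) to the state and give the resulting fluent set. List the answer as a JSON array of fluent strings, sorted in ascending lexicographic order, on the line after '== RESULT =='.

Progress:
  pre ⊆ S: {carry(b3,left), robot_in(rmC)} ⊆ S  — applicable
  S \ del = {ball_in(b1,rmB), robot_in(rmC)}
  ∪ add   = {ball_in(b1,rmB), ball_in(b3,rmC), free(left), robot_in(rmC)}

== RESULT ==
["ball_in(b1,rmB)", "ball_in(b3,rmC)", "free(left)", "robot_in(rmC)"]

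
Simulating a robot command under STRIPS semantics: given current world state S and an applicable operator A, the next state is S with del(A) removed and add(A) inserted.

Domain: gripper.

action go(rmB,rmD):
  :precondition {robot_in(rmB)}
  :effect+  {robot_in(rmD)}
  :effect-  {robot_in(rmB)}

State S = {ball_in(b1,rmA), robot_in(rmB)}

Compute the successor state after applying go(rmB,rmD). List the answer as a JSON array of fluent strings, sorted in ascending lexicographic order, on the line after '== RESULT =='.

Progress:
  pre ⊆ S: {robot_in(rmB)} ⊆ S  — applicable
  S \ del = {ball_in(b1,rmA)}
  ∪ add   = {ball_in(b1,rmA), robot_in(rmD)}

== RESULT ==
["ball_in(b1,rmA)", "robot_in(rmD)"]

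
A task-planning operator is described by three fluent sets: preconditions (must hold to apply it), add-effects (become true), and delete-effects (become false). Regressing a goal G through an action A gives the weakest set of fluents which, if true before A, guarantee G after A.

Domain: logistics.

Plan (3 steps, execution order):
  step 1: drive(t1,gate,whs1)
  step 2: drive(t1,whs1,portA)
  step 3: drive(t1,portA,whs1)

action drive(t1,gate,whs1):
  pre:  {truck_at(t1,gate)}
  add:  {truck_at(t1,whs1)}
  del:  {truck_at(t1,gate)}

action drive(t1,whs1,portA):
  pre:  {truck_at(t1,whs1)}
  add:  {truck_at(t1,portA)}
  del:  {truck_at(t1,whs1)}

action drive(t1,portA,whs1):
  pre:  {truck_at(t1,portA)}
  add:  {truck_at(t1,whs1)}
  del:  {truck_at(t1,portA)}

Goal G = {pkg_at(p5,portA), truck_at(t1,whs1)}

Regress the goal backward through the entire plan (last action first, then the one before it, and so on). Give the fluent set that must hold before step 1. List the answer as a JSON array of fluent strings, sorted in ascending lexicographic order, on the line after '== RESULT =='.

Regress step by step:
  through step 3 (drive(t1,portA,whs1)): drop {truck_at(t1,whs1)}, keep {pkg_at(p5,portA)}, require {truck_at(t1,portA)}
    → {pkg_at(p5,portA), truck_at(t1,portA)}
  through step 2 (drive(t1,whs1,portA)): drop {truck_at(t1,portA)}, keep {pkg_at(p5,portA)}, require {truck_at(t1,whs1)}
    → {pkg_at(p5,portA), truck_at(t1,whs1)}
  through step 1 (drive(t1,gate,whs1)): drop {truck_at(t1,whs1)}, keep {pkg_at(p5,portA)}, require {truck_at(t1,gate)}
    → {pkg_at(p5,portA), truck_at(t1,gate)}

== RESULT ==
["pkg_at(p5,portA)", "truck_at(t1,gate)"]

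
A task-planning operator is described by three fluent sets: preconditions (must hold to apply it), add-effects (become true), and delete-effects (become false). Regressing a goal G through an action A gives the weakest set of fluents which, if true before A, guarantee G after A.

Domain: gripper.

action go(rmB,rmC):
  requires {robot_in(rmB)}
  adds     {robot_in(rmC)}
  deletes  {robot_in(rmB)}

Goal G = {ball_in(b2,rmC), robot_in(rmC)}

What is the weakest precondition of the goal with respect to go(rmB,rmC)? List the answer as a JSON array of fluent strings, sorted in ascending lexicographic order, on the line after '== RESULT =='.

Regress:
  G ∩ del = {}  (empty — regression defined)
  G \ add = {ball_in(b2,rmC), robot_in(rmC)} \ {robot_in(rmC)} = {ball_in(b2,rmC)}
  ∪ pre   = {ball_in(b2,rmC)} ∪ {robot_in(rmB)}
          = {ball_in(b2,rmC), robot_in(rmB)}

== RESULT ==
["ball_in(b2,rmC)", "robot_in(rmB)"]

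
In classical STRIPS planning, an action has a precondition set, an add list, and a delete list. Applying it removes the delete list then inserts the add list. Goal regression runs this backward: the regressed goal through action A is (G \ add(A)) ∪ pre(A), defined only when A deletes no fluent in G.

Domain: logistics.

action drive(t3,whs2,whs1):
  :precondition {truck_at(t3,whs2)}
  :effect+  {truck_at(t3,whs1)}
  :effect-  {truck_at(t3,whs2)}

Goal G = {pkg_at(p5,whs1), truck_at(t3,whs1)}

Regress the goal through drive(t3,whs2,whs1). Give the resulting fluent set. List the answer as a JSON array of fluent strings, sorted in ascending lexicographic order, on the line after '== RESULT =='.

Compute (G \ add) ∪ pre:
  G ∩ del = {}  (empty — regression defined)
  G \ add = {pkg_at(p5,whs1), truck_at(t3,whs1)} \ {truck_at(t3,whs1)} = {pkg_at(p5,whs1)}
  ∪ pre   = {pkg_at(p5,whs1)} ∪ {truck_at(t3,whs2)}
          = {pkg_at(p5,whs1), truck_at(t3,whs2)}

== RESULT ==
["pkg_at(p5,whs1)", "truck_at(t3,whs2)"]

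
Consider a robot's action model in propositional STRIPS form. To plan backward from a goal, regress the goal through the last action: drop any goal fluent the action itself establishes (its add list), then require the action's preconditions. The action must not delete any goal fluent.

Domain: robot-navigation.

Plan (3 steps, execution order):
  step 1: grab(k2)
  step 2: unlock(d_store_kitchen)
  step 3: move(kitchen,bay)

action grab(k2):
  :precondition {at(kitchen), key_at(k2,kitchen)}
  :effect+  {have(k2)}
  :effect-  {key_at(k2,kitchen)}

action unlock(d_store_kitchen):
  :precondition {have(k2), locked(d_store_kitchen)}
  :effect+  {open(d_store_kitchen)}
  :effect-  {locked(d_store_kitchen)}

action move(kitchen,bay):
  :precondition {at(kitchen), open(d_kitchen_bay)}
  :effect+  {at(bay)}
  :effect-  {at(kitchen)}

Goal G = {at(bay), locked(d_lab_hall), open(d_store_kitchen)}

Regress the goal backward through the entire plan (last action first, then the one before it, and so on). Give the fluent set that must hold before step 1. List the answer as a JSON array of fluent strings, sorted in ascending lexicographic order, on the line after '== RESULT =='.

Work backward from the goal:
  through step 3 (move(kitchen,bay)): drop {at(bay)}, keep {locked(d_lab_hall), open(d_store_kitchen)}, require {at(kitchen), open(d_kitchen_bay)}
    → {at(kitchen), locked(d_lab_hall), open(d_kitchen_bay), open(d_store_kitchen)}
  through step 2 (unlock(d_store_kitchen)): drop {open(d_store_kitchen)}, keep {at(kitchen), locked(d_lab_hall), open(d_kitchen_bay)}, require {have(k2), locked(d_store_kitchen)}
    → {at(kitchen), have(k2), locked(d_lab_hall), locked(d_store_kitchen), open(d_kitchen_bay)}
  through step 1 (grab(k2)): drop {have(k2)}, keep {at(kitchen), locked(d_lab_hall), locked(d_store_kitchen), open(d_kitchen_bay)}, require {at(kitchen), key_at(k2,kitchen)}
    → {at(kitchen), key_at(k2,kitchen), locked(d_lab_hall), locked(d_store_kitchen), open(d_kitchen_bay)}

== RESULT ==
["at(kitchen)", "key_at(k2,kitchen)", "locked(d_lab_hall)", "locked(d_store_kitchen)", "open(d_kitchen_bay)"]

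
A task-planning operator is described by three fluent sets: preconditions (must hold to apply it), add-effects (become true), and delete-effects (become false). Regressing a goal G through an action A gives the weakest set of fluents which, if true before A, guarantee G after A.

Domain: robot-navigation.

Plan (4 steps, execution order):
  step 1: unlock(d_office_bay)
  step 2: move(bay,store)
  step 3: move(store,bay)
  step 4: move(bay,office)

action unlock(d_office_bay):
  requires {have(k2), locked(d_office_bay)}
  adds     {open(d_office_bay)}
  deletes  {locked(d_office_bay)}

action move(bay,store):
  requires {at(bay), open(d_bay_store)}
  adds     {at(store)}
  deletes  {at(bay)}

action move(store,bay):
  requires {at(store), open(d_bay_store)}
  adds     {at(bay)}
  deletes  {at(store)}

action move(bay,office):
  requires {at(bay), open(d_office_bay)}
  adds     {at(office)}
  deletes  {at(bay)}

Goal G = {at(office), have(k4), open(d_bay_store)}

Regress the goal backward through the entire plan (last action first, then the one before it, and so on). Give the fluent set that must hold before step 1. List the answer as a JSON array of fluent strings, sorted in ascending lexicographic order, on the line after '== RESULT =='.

Regress step by step:
  through step 4 (move(bay,office)): drop {at(office)}, keep {have(k4), open(d_bay_store)}, require {at(bay), open(d_office_bay)}
    → {at(bay), have(k4), open(d_bay_store), open(d_office_bay)}
  through step 3 (move(store,bay)): drop {at(bay)}, keep {have(k4), open(d_bay_store), open(d_office_bay)}, require {at(store), open(d_bay_store)}
    → {at(store), have(k4), open(d_bay_store), open(d_office_bay)}
  through step 2 (move(bay,store)): drop {at(store)}, keep {have(k4), open(d_bay_store), open(d_office_bay)}, require {at(bay), open(d_bay_store)}
    → {at(bay), have(k4), open(d_bay_store), open(d_office_bay)}
  through step 1 (unlock(d_office_bay)): drop {open(d_office_bay)}, keep {at(bay), have(k4), open(d_bay_store)}, require {have(k2), locked(d_office_bay)}
    → {at(bay), have(k2), have(k4), locked(d_office_bay), open(d_bay_store)}

== RESULT ==
["at(bay)", "have(k2)", "have(k4)", "locked(d_office_bay)", "open(d_bay_store)"]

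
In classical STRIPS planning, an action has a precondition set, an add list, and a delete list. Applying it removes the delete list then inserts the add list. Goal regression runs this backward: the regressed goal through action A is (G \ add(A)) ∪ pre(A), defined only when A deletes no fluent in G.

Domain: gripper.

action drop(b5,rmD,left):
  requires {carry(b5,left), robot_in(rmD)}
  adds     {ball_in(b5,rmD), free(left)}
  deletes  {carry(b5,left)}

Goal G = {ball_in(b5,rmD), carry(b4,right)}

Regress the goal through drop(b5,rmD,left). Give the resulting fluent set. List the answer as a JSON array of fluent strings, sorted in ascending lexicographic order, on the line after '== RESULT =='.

Compute (G \ add) ∪ pre:
  G ∩ del = {}  (empty — regression defined)
  G \ add = {ball_in(b5,rmD), carry(b4,right)} \ {ball_in(b5,rmD), free(left)} = {carry(b4,right)}
  ∪ pre   = {carry(b4,right)} ∪ {carry(b5,left), robot_in(rmD)}
          = {carry(b4,right), carry(b5,left), robot_in(rmD)}

== RESULT ==
["carry(b4,right)", "carry(b5,left)", "robot_in(rmD)"]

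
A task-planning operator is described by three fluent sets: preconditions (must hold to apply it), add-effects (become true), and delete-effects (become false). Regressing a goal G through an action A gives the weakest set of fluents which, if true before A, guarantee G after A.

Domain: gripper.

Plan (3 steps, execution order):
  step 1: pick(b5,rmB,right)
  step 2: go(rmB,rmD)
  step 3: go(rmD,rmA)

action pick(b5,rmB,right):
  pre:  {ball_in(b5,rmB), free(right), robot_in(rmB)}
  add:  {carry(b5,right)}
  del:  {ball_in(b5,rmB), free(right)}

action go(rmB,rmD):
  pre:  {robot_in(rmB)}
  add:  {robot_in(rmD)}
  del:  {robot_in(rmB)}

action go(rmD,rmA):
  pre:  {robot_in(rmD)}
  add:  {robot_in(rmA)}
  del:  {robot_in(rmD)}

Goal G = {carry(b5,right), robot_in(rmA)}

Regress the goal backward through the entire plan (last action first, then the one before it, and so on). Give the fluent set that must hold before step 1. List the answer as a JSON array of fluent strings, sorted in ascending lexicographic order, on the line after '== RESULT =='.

Work backward from the goal:
  through step 3 (go(rmD,rmA)): drop {robot_in(rmA)}, keep {carry(b5,right)}, require {robot_in(rmD)}
    → {carry(b5,right), robot_in(rmD)}
  through step 2 (go(rmB,rmD)): drop {robot_in(rmD)}, keep {carry(b5,right)}, require {robot_in(rmB)}
    → {carry(b5,right), robot_in(rmB)}
  through step 1 (pick(b5,rmB,right)): drop {carry(b5,right)}, keep {robot_in(rmB)}, require {ball_in(b5,rmB), free(right), robot_in(rmB)}
    → {ball_in(b5,rmB), free(right), robot_in(rmB)}

== RESULT ==
["ball_in(b5,rmB)", "free(right)", "robot_in(rmB)"]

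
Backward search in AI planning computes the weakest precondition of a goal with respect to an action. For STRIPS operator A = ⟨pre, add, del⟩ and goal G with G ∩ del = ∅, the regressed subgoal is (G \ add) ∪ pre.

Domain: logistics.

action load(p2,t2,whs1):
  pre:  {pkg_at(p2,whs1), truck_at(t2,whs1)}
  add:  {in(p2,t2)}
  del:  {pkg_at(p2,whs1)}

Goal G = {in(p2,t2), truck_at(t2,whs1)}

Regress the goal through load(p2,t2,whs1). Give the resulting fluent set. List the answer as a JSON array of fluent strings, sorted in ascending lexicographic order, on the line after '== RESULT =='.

Compute (G \ add) ∪ pre:
  G ∩ del = {}  (empty — regression defined)
  G \ add = {in(p2,t2), truck_at(t2,whs1)} \ {in(p2,t2)} = {truck_at(t2,whs1)}
  ∪ pre   = {truck_at(t2,whs1)} ∪ {pkg_at(p2,whs1), truck_at(t2,whs1)}
          = {pkg_at(p2,whs1), truck_at(t2,whs1)}

== RESULT ==
["pkg_at(p2,whs1)", "truck_at(t2,whs1)"]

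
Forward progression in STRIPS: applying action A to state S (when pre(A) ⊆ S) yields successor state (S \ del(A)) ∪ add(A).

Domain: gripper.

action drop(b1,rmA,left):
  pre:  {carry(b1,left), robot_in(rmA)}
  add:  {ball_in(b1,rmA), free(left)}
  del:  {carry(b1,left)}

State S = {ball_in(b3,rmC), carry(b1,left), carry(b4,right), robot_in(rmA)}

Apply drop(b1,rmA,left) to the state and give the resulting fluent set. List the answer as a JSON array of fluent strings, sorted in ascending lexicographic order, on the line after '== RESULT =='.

Compute (S \ del) ∪ add:
  pre ⊆ S: {carry(b1,left), robot_in(rmA)} ⊆ S  — applicable
  S \ del = {ball_in(b3,rmC), carry(b4,right), robot_in(rmA)}
  ∪ add   = {ball_in(b1,rmA), ball_in(b3,rmC), carry(b4,right), free(left), robot_in(rmA)}

== RESULT ==
["ball_in(b1,rmA)", "ball_in(b3,rmC)", "carry(b4,right)", "free(left)", "robot_in(rmA)"]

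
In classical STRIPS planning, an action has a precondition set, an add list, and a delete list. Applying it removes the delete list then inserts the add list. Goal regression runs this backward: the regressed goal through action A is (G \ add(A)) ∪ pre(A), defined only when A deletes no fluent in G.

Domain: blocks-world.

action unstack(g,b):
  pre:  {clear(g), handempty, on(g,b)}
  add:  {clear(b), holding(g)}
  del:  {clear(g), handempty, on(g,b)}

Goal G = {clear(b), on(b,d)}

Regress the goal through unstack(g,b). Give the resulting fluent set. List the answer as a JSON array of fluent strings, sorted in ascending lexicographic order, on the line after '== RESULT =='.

Regress:
  G ∩ del = {}  (empty — regression defined)
  G \ add = {clear(b), on(b,d)} \ {clear(b), holding(g)} = {on(b,d)}
  ∪ pre   = {on(b,d)} ∪ {clear(g), handempty, on(g,b)}
          = {clear(g), handempty, on(b,d), on(g,b)}

== RESULT ==
["clear(g)", "handempty", "on(b,d)", "on(g,b)"]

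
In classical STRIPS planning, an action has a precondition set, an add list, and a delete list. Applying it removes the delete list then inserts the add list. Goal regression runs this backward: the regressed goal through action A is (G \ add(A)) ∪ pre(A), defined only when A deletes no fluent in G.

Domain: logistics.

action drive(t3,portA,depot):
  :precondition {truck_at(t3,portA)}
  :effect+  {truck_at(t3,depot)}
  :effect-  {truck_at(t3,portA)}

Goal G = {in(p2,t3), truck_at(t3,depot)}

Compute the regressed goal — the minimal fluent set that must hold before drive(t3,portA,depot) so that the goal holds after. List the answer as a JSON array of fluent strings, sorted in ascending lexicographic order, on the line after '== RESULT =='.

Regress:
  G ∩ del = {}  (empty — regression defined)
  G \ add = {in(p2,t3), truck_at(t3,depot)} \ {truck_at(t3,depot)} = {in(p2,t3)}
  ∪ pre   = {in(p2,t3)} ∪ {truck_at(t3,portA)}
          = {in(p2,t3), truck_at(t3,portA)}

== RESULT ==
["in(p2,t3)", "truck_at(t3,portA)"]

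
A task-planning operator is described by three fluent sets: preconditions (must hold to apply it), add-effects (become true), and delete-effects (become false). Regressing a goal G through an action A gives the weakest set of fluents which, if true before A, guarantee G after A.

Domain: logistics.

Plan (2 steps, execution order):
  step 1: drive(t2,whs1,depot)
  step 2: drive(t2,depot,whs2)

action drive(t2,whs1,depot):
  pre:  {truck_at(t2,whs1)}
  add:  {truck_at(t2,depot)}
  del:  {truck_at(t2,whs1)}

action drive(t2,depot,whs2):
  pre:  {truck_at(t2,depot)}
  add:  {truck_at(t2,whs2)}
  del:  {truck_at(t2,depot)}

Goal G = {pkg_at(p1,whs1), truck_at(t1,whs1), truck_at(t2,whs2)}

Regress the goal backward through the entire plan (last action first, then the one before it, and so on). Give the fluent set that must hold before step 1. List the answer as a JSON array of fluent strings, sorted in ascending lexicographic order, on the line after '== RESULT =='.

Regress step by step:
  through step 2 (drive(t2,depot,whs2)): drop {truck_at(t2,whs2)}, keep {pkg_at(p1,whs1), truck_at(t1,whs1)}, require {truck_at(t2,depot)}
    → {pkg_at(p1,whs1), truck_at(t1,whs1), truck_at(t2,depot)}
  through step 1 (drive(t2,whs1,depot)): drop {truck_at(t2,depot)}, keep {pkg_at(p1,whs1), truck_at(t1,whs1)}, require {truck_at(t2,whs1)}
    → {pkg_at(p1,whs1), truck_at(t1,whs1), truck_at(t2,whs1)}

== RESULT ==
["pkg_at(p1,whs1)", "truck_at(t1,whs1)", "truck_at(t2,whs1)"]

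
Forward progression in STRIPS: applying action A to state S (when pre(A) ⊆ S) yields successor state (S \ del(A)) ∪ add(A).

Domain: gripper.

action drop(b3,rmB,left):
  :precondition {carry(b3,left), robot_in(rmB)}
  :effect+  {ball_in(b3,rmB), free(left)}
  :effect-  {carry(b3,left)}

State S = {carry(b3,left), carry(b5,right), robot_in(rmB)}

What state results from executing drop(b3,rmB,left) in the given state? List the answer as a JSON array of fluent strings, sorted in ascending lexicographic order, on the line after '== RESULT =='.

Compute (S \ del) ∪ add:
  pre ⊆ S: {carry(b3,left), robot_in(rmB)} ⊆ S  — applicable
  S \ del = {carry(b5,right), robot_in(rmB)}
  ∪ add   = {ball_in(b3,rmB), carry(b5,right), free(left), robot_in(rmB)}

== RESULT ==
["ball_in(b3,rmB)", "carry(b5,right)", "free(left)", "robot_in(rmB)"]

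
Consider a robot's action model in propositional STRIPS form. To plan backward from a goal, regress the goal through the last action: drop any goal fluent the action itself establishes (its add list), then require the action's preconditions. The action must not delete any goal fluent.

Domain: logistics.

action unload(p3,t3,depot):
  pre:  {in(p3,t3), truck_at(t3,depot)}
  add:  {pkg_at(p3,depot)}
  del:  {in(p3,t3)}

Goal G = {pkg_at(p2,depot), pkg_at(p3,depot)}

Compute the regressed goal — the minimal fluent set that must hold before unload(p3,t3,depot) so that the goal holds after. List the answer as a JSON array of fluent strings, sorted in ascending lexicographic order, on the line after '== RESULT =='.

Regress:
  G ∩ del = {}  (empty — regression defined)
  G \ add = {pkg_at(p2,depot), pkg_at(p3,depot)} \ {pkg_at(p3,depot)} = {pkg_at(p2,depot)}
  ∪ pre   = {pkg_at(p2,depot)} ∪ {in(p3,t3), truck_at(t3,depot)}
          = {in(p3,t3), pkg_at(p2,depot), truck_at(t3,depot)}

== RESULT ==
["in(p3,t3)", "pkg_at(p2,depot)", "truck_at(t3,depot)"]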